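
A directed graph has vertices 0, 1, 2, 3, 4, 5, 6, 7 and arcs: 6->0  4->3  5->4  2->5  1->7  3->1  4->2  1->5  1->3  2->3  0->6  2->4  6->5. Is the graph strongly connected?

No

There is no directed path from 3 to 0, so the graph is not strongly connected.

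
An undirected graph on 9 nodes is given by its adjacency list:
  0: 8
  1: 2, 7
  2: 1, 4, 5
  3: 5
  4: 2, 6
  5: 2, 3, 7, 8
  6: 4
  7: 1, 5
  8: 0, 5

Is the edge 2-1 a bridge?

After removing 2-1, the path 2-5-7-1 still connects them, so the edge is not a bridge.

No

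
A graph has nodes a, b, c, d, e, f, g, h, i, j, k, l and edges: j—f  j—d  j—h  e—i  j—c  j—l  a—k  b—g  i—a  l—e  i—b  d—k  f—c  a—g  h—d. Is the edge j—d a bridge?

No

After removing j—d, the path j-h-d still connects them, so the edge is not a bridge.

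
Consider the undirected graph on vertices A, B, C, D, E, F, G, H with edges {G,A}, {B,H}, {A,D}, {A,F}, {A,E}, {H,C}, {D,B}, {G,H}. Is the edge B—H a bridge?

After removing B—H, the path B-D-A-G-H still connects them, so the edge is not a bridge.

No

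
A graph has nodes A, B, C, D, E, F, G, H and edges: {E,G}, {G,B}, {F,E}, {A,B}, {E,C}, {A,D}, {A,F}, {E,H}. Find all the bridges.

The edges on the cycle A-F-E-G-B-A are not bridges since each lies on that cycle.
But removing E–C disconnects E from C; removing E–H disconnects E from H; removing A–D disconnects A from D — these are bridges.

A-D, C-E, E-H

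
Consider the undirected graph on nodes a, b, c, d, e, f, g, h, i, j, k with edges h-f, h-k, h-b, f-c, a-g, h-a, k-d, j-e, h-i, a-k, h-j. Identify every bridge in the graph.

a-g, b-h, c-f, d-k, e-j, f-h, h-i, h-j

The edges on the cycle h-a-k-h are not bridges since each lies on that cycle.
But removing f-h disconnects f from h; removing k-d disconnects k from d; removing j-e disconnects j from e; removing j-h disconnects j from h — these are bridges.
In total 8 edges are bridges.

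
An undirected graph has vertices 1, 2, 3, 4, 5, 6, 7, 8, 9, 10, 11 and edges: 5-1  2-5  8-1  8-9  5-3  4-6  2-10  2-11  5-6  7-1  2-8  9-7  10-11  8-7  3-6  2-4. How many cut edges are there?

The edges on the cycle 2-10-11-2 are not bridges since each lies on that cycle.
Every edge lies on some cycle, so there are no bridges.

0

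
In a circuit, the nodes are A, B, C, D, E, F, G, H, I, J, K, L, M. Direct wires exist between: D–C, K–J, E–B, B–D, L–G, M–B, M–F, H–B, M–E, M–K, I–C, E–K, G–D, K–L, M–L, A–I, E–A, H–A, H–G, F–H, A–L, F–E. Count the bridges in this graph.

1

The edges on the cycle M-F-H-G-D-B-E-M are not bridges since each lies on that cycle.
But removing K–J disconnects K from J — this is a bridge.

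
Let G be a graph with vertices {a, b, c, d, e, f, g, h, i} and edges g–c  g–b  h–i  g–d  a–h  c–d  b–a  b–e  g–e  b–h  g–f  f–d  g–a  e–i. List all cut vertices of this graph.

g

Removing g increases the component count from 1 to 2, so g is a cut vertex.
By contrast removing h leaves 1 component; it is not a cut vertex. No other vertex is a cut vertex either.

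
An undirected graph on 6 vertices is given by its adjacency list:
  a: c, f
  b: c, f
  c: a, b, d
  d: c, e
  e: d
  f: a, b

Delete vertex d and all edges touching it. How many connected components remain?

2

With d gone, the remaining components are: {e}; {a, b, c, f}.
That is 2 components.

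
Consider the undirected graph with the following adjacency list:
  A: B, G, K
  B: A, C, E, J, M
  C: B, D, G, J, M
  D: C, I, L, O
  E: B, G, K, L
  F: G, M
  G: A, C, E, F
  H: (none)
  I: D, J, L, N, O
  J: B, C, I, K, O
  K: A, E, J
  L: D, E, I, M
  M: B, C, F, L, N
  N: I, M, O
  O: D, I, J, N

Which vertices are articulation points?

Removing M, for instance, still leaves 2 components. No single vertex removal increases the component count — the graph has no articulation points.

none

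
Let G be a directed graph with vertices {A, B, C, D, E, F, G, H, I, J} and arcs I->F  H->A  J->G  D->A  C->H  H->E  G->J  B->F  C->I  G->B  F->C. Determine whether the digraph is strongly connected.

No

There is no directed path from G to D, so the graph is not strongly connected.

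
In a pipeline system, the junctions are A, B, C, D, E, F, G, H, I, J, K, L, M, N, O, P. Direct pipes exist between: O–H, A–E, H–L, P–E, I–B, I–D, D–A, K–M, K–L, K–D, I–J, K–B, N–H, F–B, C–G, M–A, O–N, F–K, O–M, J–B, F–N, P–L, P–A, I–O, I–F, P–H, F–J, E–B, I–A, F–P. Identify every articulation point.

Removing O, for instance, still leaves 2 components. No single vertex removal increases the component count — the graph has no articulation points.

none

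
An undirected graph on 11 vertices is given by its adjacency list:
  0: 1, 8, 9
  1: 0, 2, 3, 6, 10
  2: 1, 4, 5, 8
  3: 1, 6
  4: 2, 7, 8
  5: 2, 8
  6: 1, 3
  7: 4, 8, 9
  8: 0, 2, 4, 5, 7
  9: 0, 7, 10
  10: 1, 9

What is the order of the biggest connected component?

Starting from 0 we can reach 0, 1, 2, 3, 4, 5, 6, 7, 8, 9, 10. That is one component of size 11.
The largest has 11 vertices.

11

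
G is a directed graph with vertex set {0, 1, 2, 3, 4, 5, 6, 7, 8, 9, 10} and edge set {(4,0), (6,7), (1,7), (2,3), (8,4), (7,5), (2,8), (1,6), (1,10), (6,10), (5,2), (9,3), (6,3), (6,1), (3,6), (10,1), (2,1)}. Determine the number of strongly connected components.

5

{1, 2, 3, 5, 6, 7, 10} are all mutually reachable — one SCC of size 7.
{0} is an SCC by itself.
{8} is an SCC by itself.
{9} is an SCC by itself.
{4} is an SCC by itself.
That gives 5 strongly connected components.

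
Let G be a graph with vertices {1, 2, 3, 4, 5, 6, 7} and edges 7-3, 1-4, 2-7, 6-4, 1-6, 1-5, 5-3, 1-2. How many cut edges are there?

The edges on the cycle 1-6-4-1 are not bridges since each lies on that cycle.
Every edge lies on some cycle, so there are no bridges.

0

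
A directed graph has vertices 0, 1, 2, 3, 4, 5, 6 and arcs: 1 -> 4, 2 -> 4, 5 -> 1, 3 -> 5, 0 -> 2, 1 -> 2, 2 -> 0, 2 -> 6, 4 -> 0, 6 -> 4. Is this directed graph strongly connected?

There is no directed path from 2 to 3, so the graph is not strongly connected.

No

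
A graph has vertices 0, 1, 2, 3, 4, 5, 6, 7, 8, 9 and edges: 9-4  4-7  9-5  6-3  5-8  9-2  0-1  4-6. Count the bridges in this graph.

8

removing 5-8 disconnects 5 from 8; removing 4-7 disconnects 4 from 7; removing 4-9 disconnects 4 from 9; removing 3-6 disconnects 3 from 6 — these are bridges.
In total 8 edges are bridges.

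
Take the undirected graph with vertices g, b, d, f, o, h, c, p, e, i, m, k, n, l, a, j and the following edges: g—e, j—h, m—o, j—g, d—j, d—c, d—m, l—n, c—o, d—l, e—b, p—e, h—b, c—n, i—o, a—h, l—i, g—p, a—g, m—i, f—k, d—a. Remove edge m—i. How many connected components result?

m and i are still connected via m-o-i, so the component count stays at 2.

2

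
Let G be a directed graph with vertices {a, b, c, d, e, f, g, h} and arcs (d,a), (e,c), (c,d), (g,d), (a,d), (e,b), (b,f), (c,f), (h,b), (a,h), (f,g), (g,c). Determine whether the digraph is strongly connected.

No

There is no directed path from f to e, so the graph is not strongly connected.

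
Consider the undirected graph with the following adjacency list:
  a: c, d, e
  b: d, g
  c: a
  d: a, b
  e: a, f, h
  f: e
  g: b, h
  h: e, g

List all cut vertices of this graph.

Removing a increases the component count from 1 to 2, so a is a cut vertex.
Removing e increases the component count from 1 to 2, so e is a cut vertex.
By contrast removing c leaves 1 component; it is not a cut vertex. No other vertex is a cut vertex either.

a, e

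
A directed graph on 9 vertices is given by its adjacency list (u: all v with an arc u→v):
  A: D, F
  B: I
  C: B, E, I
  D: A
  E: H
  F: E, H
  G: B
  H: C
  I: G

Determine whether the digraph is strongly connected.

No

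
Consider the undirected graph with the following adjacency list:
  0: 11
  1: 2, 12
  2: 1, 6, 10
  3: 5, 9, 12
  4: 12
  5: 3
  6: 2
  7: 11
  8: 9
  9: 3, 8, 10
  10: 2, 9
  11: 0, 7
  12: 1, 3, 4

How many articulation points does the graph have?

Removing 2 increases the component count from 2 to 3, so 2 is a cut vertex.
Removing 3 increases the component count from 2 to 3, so 3 is a cut vertex.
Removing 9 increases the component count from 2 to 3, so 9 is a cut vertex.
Likewise 11, 12 are cut vertices.
By contrast removing 10 leaves 2 components; it is not a cut vertex. No other vertex is a cut vertex either.

5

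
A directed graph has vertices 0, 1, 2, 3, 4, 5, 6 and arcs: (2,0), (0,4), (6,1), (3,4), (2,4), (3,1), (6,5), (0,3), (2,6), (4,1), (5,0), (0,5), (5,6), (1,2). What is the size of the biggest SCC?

7

{0, 1, 2, 3, 4, 5, 6} are all mutually reachable — one SCC of size 7.
The largest has 7 vertices.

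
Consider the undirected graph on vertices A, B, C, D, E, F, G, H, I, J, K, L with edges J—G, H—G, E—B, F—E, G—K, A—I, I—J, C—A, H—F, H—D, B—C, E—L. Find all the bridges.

The edges on the cycle H-F-E-B-C-A-I-J-G-H are not bridges since each lies on that cycle.
But removing G—K disconnects G from K; removing H—D disconnects H from D; removing L—E disconnects L from E — these are bridges.

D-H, E-L, G-K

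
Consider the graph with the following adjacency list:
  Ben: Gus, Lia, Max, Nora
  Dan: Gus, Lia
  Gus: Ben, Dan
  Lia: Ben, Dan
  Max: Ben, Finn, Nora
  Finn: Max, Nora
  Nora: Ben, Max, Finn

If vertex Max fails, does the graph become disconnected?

No

Deleting Max leaves 1 component (was 1) (its neighbors Ben, Finn, Nora remain connected to each other), so Max is not a cut vertex.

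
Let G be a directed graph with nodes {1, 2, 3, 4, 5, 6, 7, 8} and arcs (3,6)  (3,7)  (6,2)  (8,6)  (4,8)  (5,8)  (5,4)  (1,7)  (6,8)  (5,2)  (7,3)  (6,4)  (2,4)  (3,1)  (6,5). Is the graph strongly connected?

No

There is no directed path from 6 to 1, so the graph is not strongly connected.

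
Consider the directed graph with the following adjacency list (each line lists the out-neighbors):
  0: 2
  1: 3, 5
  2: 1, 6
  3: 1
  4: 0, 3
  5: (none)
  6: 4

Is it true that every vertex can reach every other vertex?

There is no directed path from 3 to 4, so the graph is not strongly connected.

No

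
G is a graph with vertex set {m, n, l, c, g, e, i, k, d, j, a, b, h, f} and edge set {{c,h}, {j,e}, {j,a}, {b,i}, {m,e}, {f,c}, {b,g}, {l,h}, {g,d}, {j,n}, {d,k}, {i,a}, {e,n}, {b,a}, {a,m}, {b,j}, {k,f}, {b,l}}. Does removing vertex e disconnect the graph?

No

Deleting e leaves 1 component (was 1) (its neighbors j, m, n remain connected to each other), so e is not a cut vertex.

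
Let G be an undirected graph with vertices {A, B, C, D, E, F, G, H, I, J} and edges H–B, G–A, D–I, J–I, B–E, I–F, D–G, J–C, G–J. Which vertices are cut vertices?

B, G, I, J

Removing B increases the component count from 2 to 3, so B is a cut vertex.
Removing G increases the component count from 2 to 3, so G is a cut vertex.
Removing I increases the component count from 2 to 3, so I is a cut vertex.
Likewise J is a cut vertex.
By contrast removing H leaves 2 components; it is not a cut vertex. No other vertex is a cut vertex either.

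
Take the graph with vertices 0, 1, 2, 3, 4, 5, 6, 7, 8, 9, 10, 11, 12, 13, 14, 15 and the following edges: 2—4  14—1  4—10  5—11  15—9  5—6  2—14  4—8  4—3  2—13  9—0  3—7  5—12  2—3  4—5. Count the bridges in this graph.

The edges on the cycle 2-4-3-2 are not bridges since each lies on that cycle.
But removing 15—9 disconnects 15 from 9; removing 5—6 disconnects 5 from 6; removing 2—14 disconnects 2 from 14; removing 4—10 disconnects 4 from 10 — these are bridges.
In total 12 edges are bridges.

12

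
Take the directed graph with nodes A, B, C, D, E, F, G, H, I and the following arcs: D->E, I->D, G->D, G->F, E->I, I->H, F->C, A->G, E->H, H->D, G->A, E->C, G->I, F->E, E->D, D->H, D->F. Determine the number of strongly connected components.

4

{D, E, F, H, I} are all mutually reachable — one SCC of size 5.
{A, G} are all mutually reachable — one SCC of size 2.
{B} is an SCC by itself.
{C} is an SCC by itself.
That gives 4 strongly connected components.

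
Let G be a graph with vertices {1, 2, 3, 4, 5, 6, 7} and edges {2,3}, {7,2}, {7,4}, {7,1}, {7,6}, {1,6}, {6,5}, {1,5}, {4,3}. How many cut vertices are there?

Removing 7 increases the component count from 1 to 2, so 7 is a cut vertex.
By contrast removing 4 leaves 1 component; it is not a cut vertex. No other vertex is a cut vertex either.

1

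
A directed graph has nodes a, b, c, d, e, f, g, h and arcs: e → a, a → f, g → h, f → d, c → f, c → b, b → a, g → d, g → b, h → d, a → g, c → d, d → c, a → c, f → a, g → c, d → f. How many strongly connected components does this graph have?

{a, b, c, d, f, g, h} are all mutually reachable — one SCC of size 7.
{e} is an SCC by itself.
That gives 2 strongly connected components.

2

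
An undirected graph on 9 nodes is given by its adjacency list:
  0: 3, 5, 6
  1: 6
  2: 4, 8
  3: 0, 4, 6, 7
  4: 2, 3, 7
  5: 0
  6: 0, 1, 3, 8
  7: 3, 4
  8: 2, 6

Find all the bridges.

0-5, 1-6

The edges on the cycle 3-7-4-3 are not bridges since each lies on that cycle.
But removing 1-6 disconnects 1 from 6; removing 0-5 disconnects 0 from 5 — these are bridges.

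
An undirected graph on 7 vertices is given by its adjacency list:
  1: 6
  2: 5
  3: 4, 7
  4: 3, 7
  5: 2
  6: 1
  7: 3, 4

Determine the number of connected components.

Starting from 2 we can reach 2, 5. That is one component of size 2.
Starting from 1 we can reach 1, 6. That is one component of size 2.
Starting from 3 we can reach 3, 4, 7. That is one component of size 3.
Total: 3 components.

3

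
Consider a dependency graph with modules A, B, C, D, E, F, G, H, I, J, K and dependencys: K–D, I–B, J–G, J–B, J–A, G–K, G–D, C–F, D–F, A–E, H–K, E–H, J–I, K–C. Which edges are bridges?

none

The edges on the cycle J-I-B-J are not bridges since each lies on that cycle.
Every edge lies on some cycle, so there are no bridges.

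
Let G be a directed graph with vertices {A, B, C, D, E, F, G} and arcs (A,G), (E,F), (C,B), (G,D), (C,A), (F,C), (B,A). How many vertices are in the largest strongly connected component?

{C} is an SCC by itself.
{F} is an SCC by itself.
{E} is an SCC by itself.
{A} is an SCC by itself.
{D} is an SCC by itself.
(and 2 more singleton SCCs)
The largest has 1 vertex.

1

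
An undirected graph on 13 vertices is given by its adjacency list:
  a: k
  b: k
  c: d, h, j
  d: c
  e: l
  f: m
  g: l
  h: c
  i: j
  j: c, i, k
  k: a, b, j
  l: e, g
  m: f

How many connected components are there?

Starting from f we can reach f, m. That is one component of size 2.
Starting from e we can reach e, g, l. That is one component of size 3.
Starting from a we can reach a, b, c, d, h, i, j, k. That is one component of size 8.
Total: 3 components.

3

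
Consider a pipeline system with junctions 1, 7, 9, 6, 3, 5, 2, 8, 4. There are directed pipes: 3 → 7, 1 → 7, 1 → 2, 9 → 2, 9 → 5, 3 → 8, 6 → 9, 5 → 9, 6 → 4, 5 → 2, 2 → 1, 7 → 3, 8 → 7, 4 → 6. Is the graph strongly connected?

There is no directed path from 2 to 9, so the graph is not strongly connected.

No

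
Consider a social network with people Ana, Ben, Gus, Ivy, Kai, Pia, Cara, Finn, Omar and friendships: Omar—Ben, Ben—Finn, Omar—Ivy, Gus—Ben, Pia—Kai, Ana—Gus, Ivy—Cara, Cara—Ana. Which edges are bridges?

Ben-Finn, Kai-Pia

The edges on the cycle Omar-Ivy-Cara-Ana-Gus-Ben-Omar are not bridges since each lies on that cycle.
But removing Ben—Finn disconnects Ben from Finn; removing Kai—Pia disconnects Kai from Pia — these are bridges.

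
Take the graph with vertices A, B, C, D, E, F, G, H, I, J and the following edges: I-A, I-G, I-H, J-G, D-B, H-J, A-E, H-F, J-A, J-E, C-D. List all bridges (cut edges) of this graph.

The edges on the cycle I-H-J-E-A-I are not bridges since each lies on that cycle.
But removing H-F disconnects H from F; removing D-B disconnects D from B; removing D-C disconnects D from C — these are bridges.

B-D, C-D, F-H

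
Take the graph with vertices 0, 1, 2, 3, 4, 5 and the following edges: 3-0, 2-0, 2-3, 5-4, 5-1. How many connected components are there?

Starting from 1 we can reach 1, 4, 5. That is one component of size 3.
Starting from 0 we can reach 0, 2, 3. That is one component of size 3.
Total: 2 components.

2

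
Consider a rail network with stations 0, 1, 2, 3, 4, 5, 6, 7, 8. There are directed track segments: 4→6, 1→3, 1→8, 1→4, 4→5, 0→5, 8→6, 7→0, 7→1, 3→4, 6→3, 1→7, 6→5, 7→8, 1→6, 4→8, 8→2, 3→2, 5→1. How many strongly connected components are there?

{0, 1, 3, 4, 5, 6, 7, 8} are all mutually reachable — one SCC of size 8.
{2} is an SCC by itself.
That gives 2 strongly connected components.

2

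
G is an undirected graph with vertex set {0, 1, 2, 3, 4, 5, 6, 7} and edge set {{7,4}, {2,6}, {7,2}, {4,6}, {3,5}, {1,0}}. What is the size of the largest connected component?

4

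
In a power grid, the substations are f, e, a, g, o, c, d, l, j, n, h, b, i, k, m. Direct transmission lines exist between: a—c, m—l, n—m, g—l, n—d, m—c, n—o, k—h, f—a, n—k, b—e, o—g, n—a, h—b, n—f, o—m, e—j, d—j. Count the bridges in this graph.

0

The edges on the cycle n-o-g-l-m-n are not bridges since each lies on that cycle.
Every edge lies on some cycle, so there are no bridges.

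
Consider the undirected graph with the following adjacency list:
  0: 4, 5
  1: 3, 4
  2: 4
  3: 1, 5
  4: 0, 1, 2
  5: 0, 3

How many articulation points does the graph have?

Removing 4 increases the component count from 1 to 2, so 4 is a cut vertex.
By contrast removing 1 leaves 1 component; it is not a cut vertex. No other vertex is a cut vertex either.

1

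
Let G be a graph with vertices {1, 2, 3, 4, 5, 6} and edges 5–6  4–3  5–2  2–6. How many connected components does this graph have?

3

1 is isolated — a component by itself.
Starting from 3 we can reach 3, 4. That is one component of size 2.
Starting from 2 we can reach 2, 5, 6. That is one component of size 3.
Total: 3 components.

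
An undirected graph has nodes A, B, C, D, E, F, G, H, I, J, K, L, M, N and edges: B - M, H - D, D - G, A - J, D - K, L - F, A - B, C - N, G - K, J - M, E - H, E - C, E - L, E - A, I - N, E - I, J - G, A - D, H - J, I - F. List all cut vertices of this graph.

E

Removing E increases the component count from 1 to 2, so E is a cut vertex.
By contrast removing J leaves 1 component; it is not a cut vertex. No other vertex is a cut vertex either.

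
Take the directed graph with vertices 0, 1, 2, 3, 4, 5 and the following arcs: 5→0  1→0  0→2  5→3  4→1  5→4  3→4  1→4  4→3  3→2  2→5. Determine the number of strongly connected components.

1

{0, 1, 2, 3, 4, 5} are all mutually reachable — one SCC of size 6.
That gives 1 strongly connected component.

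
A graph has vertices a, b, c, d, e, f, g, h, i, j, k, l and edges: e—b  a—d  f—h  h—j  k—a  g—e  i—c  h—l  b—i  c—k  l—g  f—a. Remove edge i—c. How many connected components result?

1

i and c are still connected via i-b-e-g-l-h-f-a-k-c, so the component count stays at 1.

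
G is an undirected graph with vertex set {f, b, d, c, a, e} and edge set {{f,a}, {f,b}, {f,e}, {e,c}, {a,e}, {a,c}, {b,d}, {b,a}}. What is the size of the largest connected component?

Starting from a we can reach a, b, c, d, e, f. That is one component of size 6.
The largest has 6 vertices.

6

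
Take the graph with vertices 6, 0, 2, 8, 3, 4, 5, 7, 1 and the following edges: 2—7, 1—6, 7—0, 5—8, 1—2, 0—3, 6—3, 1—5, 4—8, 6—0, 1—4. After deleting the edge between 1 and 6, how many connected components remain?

1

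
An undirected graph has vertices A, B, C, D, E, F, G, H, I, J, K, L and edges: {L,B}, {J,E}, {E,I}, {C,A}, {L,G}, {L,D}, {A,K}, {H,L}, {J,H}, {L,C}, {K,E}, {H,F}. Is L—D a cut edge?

Removing L—D leaves no path between L and D: the component count goes from 1 to 2. So it is a bridge.

Yes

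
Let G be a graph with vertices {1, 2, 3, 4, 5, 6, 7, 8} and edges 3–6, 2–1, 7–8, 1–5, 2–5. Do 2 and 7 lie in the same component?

The component containing 2 is {1, 2, 5}, and 7 is not in it.

No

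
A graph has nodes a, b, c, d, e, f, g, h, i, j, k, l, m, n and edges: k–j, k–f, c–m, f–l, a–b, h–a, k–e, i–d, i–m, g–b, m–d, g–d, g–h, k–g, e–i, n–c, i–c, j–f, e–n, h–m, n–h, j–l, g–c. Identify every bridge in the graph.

The edges on the cycle e-n-c-i-e are not bridges since each lies on that cycle.
Every edge lies on some cycle, so there are no bridges.

none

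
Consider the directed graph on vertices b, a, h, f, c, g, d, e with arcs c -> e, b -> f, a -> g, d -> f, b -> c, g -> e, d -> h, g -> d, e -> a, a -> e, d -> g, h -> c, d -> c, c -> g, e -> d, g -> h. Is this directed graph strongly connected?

There is no directed path from d to b, so the graph is not strongly connected.

No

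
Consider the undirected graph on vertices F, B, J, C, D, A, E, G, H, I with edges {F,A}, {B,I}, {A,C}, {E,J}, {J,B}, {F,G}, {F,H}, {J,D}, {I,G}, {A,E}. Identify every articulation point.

Removing A increases the component count from 1 to 2, so A is a cut vertex.
Removing F increases the component count from 1 to 2, so F is a cut vertex.
Removing J increases the component count from 1 to 2, so J is a cut vertex.
By contrast removing D leaves 1 component; it is not a cut vertex. No other vertex is a cut vertex either.

A, F, J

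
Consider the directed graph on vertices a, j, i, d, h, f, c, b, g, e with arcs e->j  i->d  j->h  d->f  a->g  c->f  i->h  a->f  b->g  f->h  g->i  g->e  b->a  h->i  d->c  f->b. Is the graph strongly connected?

Yes

From g we can reach every vertex (a, b, c, d, e, f, g, h, i, j), and every vertex can reach g (a, b, c, d, e, f, g, h, i, j). So the whole graph is one strongly connected component.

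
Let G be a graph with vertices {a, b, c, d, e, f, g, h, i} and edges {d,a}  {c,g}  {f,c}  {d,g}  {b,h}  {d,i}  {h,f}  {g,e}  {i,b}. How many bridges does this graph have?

2

The edges on the cycle d-i-b-h-f-c-g-d are not bridges since each lies on that cycle.
But removing g - e disconnects g from e; removing d - a disconnects d from a — these are bridges.
That makes 2 bridges.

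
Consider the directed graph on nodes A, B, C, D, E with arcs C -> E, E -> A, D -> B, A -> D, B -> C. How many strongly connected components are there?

1

{A, B, C, D, E} are all mutually reachable — one SCC of size 5.
That gives 1 strongly connected component.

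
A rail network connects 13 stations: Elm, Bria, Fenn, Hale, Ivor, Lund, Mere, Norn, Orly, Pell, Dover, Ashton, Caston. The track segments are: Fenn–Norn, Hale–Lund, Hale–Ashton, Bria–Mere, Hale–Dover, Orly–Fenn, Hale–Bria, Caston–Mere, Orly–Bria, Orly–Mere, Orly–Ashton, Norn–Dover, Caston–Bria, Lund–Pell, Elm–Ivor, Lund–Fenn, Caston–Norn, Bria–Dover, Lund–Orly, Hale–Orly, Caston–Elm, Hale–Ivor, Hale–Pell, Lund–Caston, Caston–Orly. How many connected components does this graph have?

1

Starting from Elm we can reach Elm, Bria, Fenn, Hale, Ivor, Lund, Mere, Norn, Orly, Pell, Dover, Ashton, Caston. That is one component of size 13.
Total: 1 component.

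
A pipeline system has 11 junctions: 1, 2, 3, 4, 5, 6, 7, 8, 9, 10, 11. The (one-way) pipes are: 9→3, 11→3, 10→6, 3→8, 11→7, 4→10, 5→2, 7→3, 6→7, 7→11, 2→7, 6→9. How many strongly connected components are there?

10

{7, 11} are all mutually reachable — one SCC of size 2.
{9} is an SCC by itself.
{3} is an SCC by itself.
{5} is an SCC by itself.
{8} is an SCC by itself.
(and 5 more singleton SCCs)
That gives 10 strongly connected components.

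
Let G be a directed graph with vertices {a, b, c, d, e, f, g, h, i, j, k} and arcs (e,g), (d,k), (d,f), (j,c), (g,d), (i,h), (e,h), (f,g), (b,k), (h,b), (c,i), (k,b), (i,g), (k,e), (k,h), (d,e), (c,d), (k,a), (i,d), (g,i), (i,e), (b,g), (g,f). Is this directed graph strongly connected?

No

There is no directed path from h to c, so the graph is not strongly connected.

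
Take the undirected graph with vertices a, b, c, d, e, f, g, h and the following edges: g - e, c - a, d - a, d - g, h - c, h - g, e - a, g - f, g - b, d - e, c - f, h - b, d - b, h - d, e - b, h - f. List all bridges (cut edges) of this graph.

none

The edges on the cycle h-c-a-d-h are not bridges since each lies on that cycle.
Every edge lies on some cycle, so there are no bridges.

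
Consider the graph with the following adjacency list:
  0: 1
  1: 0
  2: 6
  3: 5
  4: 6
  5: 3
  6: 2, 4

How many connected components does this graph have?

3

Starting from 0 we can reach 0, 1. That is one component of size 2.
Starting from 3 we can reach 3, 5. That is one component of size 2.
Starting from 2 we can reach 2, 4, 6. That is one component of size 3.
Total: 3 components.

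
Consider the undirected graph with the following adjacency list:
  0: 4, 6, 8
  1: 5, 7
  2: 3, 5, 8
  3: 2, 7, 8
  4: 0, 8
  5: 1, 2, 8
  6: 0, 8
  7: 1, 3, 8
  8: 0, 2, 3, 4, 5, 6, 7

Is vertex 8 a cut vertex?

Deleting 8 raises the number of components from 1 to 2, so 8 is a cut vertex.

Yes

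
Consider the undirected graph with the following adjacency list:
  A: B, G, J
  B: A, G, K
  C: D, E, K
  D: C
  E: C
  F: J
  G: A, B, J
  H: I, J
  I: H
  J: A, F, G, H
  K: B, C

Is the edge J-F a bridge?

Yes

Removing J-F leaves no path between J and F: the component count goes from 1 to 2. So it is a bridge.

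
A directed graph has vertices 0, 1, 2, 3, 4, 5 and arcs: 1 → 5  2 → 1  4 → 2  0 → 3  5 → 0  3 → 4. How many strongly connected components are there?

1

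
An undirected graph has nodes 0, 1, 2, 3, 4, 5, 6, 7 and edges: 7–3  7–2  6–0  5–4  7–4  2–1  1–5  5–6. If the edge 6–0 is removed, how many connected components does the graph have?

2

Before removal there is 1 component.
6–0 is a bridge — removing it separates 6's side from 0's side.
After removal: 2 components.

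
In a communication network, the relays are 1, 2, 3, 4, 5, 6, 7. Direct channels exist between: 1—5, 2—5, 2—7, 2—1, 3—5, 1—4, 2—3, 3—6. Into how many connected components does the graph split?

1

Starting from 1 we can reach 1, 2, 3, 4, 5, 6, 7. That is one component of size 7.
Total: 1 component.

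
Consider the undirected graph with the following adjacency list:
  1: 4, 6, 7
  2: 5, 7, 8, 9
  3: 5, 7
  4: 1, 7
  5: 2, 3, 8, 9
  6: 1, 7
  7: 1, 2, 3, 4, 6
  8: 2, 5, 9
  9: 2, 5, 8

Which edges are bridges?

The edges on the cycle 2-8-9-2 are not bridges since each lies on that cycle.
Every edge lies on some cycle, so there are no bridges.

none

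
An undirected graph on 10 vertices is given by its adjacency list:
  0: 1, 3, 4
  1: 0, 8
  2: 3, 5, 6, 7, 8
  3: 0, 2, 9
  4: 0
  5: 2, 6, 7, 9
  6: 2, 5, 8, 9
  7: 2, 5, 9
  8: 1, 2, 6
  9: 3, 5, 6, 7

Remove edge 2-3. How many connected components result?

1

2 and 3 are still connected via 2-6-9-3, so the component count stays at 1.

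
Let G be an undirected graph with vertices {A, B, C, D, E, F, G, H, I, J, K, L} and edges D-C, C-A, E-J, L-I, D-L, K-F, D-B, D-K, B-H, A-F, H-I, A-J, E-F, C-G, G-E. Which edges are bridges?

The edges on the cycle C-G-E-J-A-C are not bridges since each lies on that cycle.
Every edge lies on some cycle, so there are no bridges.

none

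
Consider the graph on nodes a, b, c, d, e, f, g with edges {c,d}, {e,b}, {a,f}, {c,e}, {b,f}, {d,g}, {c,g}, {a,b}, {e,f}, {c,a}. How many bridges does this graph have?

0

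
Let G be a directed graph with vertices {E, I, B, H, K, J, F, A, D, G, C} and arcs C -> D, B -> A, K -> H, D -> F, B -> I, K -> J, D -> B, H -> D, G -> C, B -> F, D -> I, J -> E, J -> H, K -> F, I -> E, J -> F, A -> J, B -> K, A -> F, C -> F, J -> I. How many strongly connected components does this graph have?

6

{A, B, D, H, J, K} are all mutually reachable — one SCC of size 6.
{G} is an SCC by itself.
{I} is an SCC by itself.
{C} is an SCC by itself.
{E} is an SCC by itself.
(and 1 more singleton SCC)
That gives 6 strongly connected components.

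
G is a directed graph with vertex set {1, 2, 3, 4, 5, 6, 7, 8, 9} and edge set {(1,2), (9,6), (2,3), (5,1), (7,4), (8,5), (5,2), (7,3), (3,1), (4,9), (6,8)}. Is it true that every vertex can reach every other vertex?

No

There is no directed path from 9 to 4, so the graph is not strongly connected.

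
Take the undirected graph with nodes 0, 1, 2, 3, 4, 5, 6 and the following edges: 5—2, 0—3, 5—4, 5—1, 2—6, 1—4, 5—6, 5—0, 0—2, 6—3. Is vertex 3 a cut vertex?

Deleting 3 leaves 1 component (was 1) (its neighbors 0, 6 remain connected to each other), so 3 is not a cut vertex.

No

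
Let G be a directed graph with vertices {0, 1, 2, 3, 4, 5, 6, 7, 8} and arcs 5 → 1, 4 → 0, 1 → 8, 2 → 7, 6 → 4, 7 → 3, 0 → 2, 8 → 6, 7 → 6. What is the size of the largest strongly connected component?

{0, 2, 4, 6, 7} are all mutually reachable — one SCC of size 5.
{5} is an SCC by itself.
{3} is an SCC by itself.
{8} is an SCC by itself.
{1} is an SCC by itself.
The largest has 5 vertices.

5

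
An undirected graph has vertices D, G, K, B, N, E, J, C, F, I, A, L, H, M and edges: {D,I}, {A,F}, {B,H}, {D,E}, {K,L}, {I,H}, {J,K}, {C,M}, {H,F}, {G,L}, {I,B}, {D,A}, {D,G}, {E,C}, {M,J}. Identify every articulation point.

D

Removing D increases the component count from 2 to 3, so D is a cut vertex.
By contrast removing M leaves 2 components; it is not a cut vertex. No other vertex is a cut vertex either.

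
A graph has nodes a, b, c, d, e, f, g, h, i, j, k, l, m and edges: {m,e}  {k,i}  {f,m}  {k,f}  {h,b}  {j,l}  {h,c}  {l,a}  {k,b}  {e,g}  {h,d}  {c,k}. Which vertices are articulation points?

e, f, h, k, l, m

Removing e increases the component count from 2 to 3, so e is a cut vertex.
Removing f increases the component count from 2 to 3, so f is a cut vertex.
Removing h increases the component count from 2 to 3, so h is a cut vertex.
Likewise k, l, m are cut vertices.
By contrast removing a leaves 2 components; it is not a cut vertex. No other vertex is a cut vertex either.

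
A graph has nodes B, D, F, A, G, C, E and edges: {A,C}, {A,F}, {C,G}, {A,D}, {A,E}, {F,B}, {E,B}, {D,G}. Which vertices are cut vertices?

Removing A increases the component count from 1 to 2, so A is a cut vertex.
By contrast removing F leaves 1 component; it is not a cut vertex. No other vertex is a cut vertex either.

A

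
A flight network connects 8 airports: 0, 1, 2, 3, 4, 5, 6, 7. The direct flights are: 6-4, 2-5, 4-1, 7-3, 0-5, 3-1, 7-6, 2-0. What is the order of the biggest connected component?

Starting from 0 we can reach 0, 2, 5. That is one component of size 3.
Starting from 1 we can reach 1, 3, 4, 6, 7. That is one component of size 5.
The largest has 5 vertices.

5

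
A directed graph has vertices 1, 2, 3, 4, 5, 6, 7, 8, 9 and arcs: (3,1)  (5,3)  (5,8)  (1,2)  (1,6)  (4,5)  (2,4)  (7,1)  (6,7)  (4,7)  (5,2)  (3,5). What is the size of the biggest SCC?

{1, 2, 3, 4, 5, 6, 7} are all mutually reachable — one SCC of size 7.
{9} is an SCC by itself.
{8} is an SCC by itself.
The largest has 7 vertices.

7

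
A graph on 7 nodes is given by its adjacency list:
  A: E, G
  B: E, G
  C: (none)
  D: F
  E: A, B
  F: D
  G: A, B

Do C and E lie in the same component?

No

The component containing C is {C}, and E is not in it.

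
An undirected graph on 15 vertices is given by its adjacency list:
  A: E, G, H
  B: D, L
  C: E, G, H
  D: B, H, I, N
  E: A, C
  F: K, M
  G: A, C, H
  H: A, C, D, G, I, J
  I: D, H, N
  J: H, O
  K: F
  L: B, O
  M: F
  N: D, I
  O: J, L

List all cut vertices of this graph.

F, H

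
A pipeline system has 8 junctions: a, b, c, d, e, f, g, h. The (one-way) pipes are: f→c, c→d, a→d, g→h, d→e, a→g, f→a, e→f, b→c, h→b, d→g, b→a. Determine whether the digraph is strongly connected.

Yes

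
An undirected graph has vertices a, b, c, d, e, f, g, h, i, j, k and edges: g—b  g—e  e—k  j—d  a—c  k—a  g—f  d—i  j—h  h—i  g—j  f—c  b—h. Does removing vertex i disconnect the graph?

No

Deleting i leaves 1 component (was 1) (its neighbors d, h remain connected to each other), so i is not a cut vertex.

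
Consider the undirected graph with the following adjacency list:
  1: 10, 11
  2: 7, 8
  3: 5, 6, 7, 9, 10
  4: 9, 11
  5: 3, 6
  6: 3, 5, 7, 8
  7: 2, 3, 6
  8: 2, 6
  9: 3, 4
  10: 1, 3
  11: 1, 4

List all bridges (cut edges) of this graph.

The edges on the cycle 3-7-2-8-6-3 are not bridges since each lies on that cycle.
Every edge lies on some cycle, so there are no bridges.

none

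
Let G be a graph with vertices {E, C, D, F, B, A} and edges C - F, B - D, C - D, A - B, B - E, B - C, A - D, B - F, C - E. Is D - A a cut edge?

After removing D - A, the path D-B-A still connects them, so the edge is not a bridge.

No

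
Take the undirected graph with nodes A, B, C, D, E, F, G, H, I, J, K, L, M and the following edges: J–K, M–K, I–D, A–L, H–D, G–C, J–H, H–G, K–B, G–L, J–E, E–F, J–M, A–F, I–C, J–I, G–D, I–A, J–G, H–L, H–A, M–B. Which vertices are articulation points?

Removing J increases the component count from 1 to 2, so J is a cut vertex.
By contrast removing H leaves 1 component; it is not a cut vertex. No other vertex is a cut vertex either.

J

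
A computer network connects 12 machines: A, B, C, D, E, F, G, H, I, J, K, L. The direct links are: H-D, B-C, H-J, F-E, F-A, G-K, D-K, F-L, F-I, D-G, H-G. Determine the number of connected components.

3

Starting from B we can reach B, C. That is one component of size 2.
Starting from D we can reach D, G, H, J, K. That is one component of size 5.
Starting from A we can reach A, E, F, I, L. That is one component of size 5.
Total: 3 components.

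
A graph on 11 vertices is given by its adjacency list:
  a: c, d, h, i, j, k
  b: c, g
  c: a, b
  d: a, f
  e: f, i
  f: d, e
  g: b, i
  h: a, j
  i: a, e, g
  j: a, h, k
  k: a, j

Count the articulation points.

1

Removing a increases the component count from 1 to 2, so a is a cut vertex.
By contrast removing b leaves 1 component; it is not a cut vertex. No other vertex is a cut vertex either.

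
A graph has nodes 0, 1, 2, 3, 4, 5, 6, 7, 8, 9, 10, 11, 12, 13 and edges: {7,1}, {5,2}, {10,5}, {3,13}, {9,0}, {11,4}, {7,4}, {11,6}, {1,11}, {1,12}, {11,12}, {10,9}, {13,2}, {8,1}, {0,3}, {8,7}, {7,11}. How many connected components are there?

Starting from 1 we can reach 1, 4, 6, 7, 8, 11, 12. That is one component of size 7.
Starting from 0 we can reach 0, 2, 3, 5, 9, 10, 13. That is one component of size 7.
Total: 2 components.

2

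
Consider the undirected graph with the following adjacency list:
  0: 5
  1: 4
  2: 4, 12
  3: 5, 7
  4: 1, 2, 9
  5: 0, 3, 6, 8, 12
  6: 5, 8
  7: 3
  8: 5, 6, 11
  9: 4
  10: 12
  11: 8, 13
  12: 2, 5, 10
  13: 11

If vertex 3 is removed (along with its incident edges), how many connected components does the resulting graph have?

With 3 gone, the remaining components are: {7}; {0, 1, 2, 4, 5, 6, 8, 9, 10, 11, 12, 13}.
That is 2 components.

2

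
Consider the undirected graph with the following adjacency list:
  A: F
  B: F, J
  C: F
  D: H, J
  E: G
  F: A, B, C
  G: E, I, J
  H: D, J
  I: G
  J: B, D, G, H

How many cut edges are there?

The edges on the cycle D-J-H-D are not bridges since each lies on that cycle.
But removing J-G disconnects J from G; removing F-C disconnects F from C; removing B-F disconnects B from F; removing I-G disconnects I from G — these are bridges.
In total 7 edges are bridges.

7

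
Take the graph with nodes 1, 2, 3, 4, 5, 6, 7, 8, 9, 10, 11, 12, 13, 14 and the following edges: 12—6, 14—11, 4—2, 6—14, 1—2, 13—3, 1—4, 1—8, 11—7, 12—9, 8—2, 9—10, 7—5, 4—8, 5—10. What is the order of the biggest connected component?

Starting from 3 we can reach 3, 13. That is one component of size 2.
Starting from 1 we can reach 1, 2, 4, 8. That is one component of size 4.
Starting from 5 we can reach 5, 6, 7, 9, 10, 11, 12, 14. That is one component of size 8.
The largest has 8 vertices.

8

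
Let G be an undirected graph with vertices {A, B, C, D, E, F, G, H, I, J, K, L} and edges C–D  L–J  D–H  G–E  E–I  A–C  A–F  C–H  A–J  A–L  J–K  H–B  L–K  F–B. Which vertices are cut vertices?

A, E

Removing A increases the component count from 2 to 3, so A is a cut vertex.
Removing E increases the component count from 2 to 3, so E is a cut vertex.
By contrast removing J leaves 2 components; it is not a cut vertex. No other vertex is a cut vertex either.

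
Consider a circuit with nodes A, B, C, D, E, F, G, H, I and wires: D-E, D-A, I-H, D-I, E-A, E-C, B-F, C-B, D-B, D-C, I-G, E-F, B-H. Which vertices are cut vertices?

I

Removing I increases the component count from 1 to 2, so I is a cut vertex.
By contrast removing F leaves 1 component; it is not a cut vertex. No other vertex is a cut vertex either.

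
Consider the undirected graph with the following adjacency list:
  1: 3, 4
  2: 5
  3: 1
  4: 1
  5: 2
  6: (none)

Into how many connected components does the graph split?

3

6 is isolated — a component by itself.
Starting from 2 we can reach 2, 5. That is one component of size 2.
Starting from 1 we can reach 1, 3, 4. That is one component of size 3.
Total: 3 components.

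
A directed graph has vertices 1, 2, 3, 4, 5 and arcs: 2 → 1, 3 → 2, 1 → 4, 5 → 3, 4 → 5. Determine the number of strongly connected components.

1

{1, 2, 3, 4, 5} are all mutually reachable — one SCC of size 5.
That gives 1 strongly connected component.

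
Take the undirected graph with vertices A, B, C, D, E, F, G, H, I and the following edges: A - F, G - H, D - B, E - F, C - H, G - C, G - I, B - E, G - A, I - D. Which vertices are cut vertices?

G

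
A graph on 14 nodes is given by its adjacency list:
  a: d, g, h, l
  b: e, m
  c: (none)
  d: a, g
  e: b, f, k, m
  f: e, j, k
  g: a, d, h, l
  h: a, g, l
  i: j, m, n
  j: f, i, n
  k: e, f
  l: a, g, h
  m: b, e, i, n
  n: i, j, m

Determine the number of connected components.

3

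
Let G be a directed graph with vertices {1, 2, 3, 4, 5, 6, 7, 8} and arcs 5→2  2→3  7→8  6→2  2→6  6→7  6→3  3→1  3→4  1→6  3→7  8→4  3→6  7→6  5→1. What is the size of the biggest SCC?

5

{1, 2, 3, 6, 7} are all mutually reachable — one SCC of size 5.
{5} is an SCC by itself.
{4} is an SCC by itself.
{8} is an SCC by itself.
The largest has 5 vertices.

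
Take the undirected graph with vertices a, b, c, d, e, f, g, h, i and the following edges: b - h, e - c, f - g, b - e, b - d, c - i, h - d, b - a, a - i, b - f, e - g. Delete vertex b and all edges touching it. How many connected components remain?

2

With b gone, the remaining components are: {d, h}; {a, c, e, f, g, i}.
That is 2 components.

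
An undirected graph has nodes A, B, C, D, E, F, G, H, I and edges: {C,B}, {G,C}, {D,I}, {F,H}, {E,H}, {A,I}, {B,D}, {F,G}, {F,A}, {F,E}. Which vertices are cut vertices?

Removing F increases the component count from 1 to 2, so F is a cut vertex.
By contrast removing C leaves 1 component; it is not a cut vertex. No other vertex is a cut vertex either.

F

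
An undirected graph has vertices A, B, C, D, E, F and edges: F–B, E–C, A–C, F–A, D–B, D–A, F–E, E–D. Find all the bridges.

none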